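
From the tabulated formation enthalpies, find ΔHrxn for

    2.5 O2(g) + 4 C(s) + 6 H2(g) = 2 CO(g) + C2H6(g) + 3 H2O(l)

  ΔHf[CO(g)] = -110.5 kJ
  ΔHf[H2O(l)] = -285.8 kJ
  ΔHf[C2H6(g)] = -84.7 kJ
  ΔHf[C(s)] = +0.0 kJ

ΔHrxn = -1163.1 kJ

Products: 2·(-110.5) + 1·(-84.7) + 3·(-285.8) = -1163.1
Reactants: 5/2·(+0.0) + 4·(+0.0) + 6·(+0.0) = +0.0
ΔHrxn = (-1163.1) − (+0.0) = -1163.1 kJ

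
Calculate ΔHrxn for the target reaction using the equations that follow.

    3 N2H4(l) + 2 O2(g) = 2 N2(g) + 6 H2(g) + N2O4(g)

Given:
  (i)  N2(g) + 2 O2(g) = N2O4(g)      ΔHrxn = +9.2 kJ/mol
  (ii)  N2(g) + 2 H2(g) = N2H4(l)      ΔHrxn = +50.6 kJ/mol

(i) as written: +9.2 kJ/mol
(ii) reversed and × 3: (-3)·(+50.6) = -151.8 kJ/mol
ΔHrxn = (+9.2) + (-151.8) = -142.6 kJ/mol

ΔHrxn = -142.6 kJ/mol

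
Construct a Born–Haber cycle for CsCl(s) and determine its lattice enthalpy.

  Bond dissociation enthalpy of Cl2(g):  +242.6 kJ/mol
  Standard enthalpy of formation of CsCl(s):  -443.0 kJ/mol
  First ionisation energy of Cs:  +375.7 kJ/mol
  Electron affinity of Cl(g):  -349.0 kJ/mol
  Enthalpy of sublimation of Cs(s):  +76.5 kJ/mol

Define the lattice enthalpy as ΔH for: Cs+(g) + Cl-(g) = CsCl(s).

U = -667.5 kJ/mol

ΔHf° = 1·ΔHsub + 1·(ΣIE) + 1/2·D(Cl2) + 1·EA + U
-443.0 = 1·(+76.5) + 1·(+375.7) + 1/2·(+242.6) + 1·(-349.0) + U
U = -443.0 − (+224.5) = -667.5 kJ/mol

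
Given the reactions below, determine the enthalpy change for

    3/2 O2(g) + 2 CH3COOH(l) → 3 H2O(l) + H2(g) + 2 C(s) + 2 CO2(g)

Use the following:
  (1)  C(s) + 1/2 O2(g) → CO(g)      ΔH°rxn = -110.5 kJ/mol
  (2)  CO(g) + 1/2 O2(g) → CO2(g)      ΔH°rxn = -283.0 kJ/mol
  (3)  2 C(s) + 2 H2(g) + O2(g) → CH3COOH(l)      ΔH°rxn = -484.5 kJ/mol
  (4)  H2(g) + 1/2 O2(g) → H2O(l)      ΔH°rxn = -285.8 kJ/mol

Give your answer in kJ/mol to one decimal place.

ΔH°rxn = -675.4 kJ/mol

(1) × 2: (2)·(-110.5) = -221.0 kJ/mol
(2) × 2: (2)·(-283.0) = -566.0 kJ/mol
(3) reversed and × 2: (-2)·(-484.5) = +969.0 kJ/mol
(4) × 3: (3)·(-285.8) = -857.4 kJ/mol
ΔH°rxn = (-221.0) + (-566.0) + (+969.0) + (-857.4) = -675.4 kJ/mol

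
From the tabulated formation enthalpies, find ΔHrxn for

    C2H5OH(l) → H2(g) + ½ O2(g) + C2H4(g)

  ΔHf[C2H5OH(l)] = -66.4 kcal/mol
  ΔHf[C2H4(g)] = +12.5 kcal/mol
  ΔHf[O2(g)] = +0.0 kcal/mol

ΔH°rxn = Σ nΔHf°(products) − Σ nΔHf°(reactants).
Products: 1·(+0.0) + 1/2·(+0.0) + 1·(+12.5) = +12.5
Reactants: 1·(-66.4) = -66.4
ΔHrxn = (+12.5) − (-66.4) = 78.9 kcal/mol

ΔHrxn = 78.9 kcal/mol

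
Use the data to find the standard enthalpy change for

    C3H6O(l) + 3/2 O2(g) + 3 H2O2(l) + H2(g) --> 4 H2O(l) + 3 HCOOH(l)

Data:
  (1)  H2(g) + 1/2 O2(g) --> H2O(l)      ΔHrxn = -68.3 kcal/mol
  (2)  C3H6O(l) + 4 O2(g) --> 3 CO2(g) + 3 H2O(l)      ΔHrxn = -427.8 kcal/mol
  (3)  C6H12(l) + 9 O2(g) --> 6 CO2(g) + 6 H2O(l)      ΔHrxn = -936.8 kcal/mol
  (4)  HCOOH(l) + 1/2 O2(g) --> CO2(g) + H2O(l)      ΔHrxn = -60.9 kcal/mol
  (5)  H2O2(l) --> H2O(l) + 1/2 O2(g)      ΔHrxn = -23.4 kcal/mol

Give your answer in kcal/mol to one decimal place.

ΔHrxn = -383.6 kcal/mol

(1) as written: -68.3 kcal/mol
(2) as written: -427.8 kcal/mol
(3): not needed.
(4) reversed and × 3: (-3)·(-60.9) = +182.7 kcal/mol
(5) × 3: (3)·(-23.4) = -70.2 kcal/mol
Combining the equations, ΔHrxn = (-68.3) + (-427.8) + (+182.7) + (-70.2) = -383.6 kcal/mol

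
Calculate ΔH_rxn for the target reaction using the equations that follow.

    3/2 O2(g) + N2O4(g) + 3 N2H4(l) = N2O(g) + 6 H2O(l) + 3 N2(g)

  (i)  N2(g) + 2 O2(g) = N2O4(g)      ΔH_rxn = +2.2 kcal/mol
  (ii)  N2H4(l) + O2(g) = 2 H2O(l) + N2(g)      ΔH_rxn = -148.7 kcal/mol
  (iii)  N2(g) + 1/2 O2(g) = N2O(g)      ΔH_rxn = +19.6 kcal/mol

(i) reversed: -2.2 kcal/mol
(ii) × 3: (3)·(-148.7) = -446.1 kcal/mol
(iii) as written: +19.6 kcal/mol
ΔH_rxn = (-1)·(+2.2) + (3)·(-148.7) + (1)·(+19.6) = -428.7 kcal/mol

ΔH_rxn = -428.7 kcal/mol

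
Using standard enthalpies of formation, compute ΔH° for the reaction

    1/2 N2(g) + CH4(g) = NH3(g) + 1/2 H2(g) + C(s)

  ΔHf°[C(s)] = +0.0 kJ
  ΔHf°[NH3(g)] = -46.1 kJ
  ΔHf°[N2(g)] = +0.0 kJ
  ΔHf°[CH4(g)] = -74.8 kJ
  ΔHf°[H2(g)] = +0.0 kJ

ΔH° = 28.7 kJ

ΔH°rxn = Σ nΔHf°(products) − Σ nΔHf°(reactants).
Products: 1·(-46.1) + 1/2·(+0.0) + 1·(+0.0) = -46.1
Reactants: 1/2·(+0.0) + 1·(-74.8) = -74.8
ΔH° = (-46.1) − (-74.8) = 28.7 kJ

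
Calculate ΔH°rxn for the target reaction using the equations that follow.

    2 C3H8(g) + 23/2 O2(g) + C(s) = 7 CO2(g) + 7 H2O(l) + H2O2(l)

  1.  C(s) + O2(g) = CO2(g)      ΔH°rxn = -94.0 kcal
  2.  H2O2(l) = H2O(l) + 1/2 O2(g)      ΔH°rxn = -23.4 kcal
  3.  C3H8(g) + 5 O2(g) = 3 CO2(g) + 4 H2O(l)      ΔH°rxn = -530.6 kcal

ΔH°rxn = -1131.8 kcal

eq. 1 as written: -94.0 kcal
eq. 2 reversed: +23.4 kcal
eq. 3 × 2: (2)·(-530.6) = -1061.2 kcal
ΔH°rxn = (1)·(-94.0) + (-1)·(-23.4) + (2)·(-530.6) = -1131.8 kcal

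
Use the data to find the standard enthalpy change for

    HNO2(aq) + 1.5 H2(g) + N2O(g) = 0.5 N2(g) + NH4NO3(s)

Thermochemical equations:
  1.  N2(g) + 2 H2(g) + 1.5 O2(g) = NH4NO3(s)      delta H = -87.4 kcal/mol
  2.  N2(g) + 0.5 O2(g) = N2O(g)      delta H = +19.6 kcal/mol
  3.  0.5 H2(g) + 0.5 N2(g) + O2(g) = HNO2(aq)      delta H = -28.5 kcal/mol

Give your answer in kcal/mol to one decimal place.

delta H = -78.5 kcal/mol

eq. 1 as written: -87.4 kcal/mol
eq. 2 reversed: -19.6 kcal/mol
eq. 3 reversed: +28.5 kcal/mol
delta H = (1)·(-87.4) + (-1)·(+19.6) + (-1)·(-28.5) = -78.5 kcal/mol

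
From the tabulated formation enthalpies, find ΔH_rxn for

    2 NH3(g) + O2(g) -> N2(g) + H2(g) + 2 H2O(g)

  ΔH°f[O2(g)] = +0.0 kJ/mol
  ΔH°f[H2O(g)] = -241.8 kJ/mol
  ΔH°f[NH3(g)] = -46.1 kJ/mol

Products: 1·(+0.0) + 1·(+0.0) + 2·(-241.8) = -483.6
Reactants: 2·(-46.1) + 1·(+0.0) = -92.2
ΔH_rxn = (-483.6) − (-92.2) = -391.4 kJ/mol

ΔH_rxn = -391.4 kJ/mol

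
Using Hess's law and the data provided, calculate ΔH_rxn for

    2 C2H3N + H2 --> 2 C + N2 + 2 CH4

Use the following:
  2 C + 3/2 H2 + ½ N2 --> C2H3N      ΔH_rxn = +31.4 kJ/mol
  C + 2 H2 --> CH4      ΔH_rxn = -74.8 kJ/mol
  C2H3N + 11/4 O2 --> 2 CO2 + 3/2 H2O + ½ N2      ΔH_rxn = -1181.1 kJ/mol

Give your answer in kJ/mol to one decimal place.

ΔH_rxn = -212.4 kJ/mol

equation 1 reversed and × 2: (-2)·(+31.4) = -62.8 kJ/mol
equation 2 × 2 (scale by 2 for the 2 CH4): (2)·(-74.8) = -149.6 kJ/mol
equation 3: not needed (CO2 appears nowhere else).
ΔH_rxn = (-2)·(+31.4) + (2)·(-74.8) = -212.4 kJ/mol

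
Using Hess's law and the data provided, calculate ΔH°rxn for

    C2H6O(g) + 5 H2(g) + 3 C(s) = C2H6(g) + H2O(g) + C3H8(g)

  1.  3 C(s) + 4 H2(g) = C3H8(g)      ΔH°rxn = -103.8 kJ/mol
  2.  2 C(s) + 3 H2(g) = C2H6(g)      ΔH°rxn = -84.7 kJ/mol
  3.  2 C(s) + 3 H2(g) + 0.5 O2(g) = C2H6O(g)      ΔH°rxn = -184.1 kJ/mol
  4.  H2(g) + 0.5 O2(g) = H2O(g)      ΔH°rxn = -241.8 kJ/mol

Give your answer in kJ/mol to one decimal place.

eq. 1 as written: -103.8 kJ/mol
eq. 2 as written: -84.7 kJ/mol
eq. 3 reversed: +184.1 kJ/mol
eq. 4 as written: -241.8 kJ/mol
Combining the equations, ΔH°rxn = (-103.8) + (-84.7) + (+184.1) + (-241.8) = -246.2 kJ/mol

ΔH°rxn = -246.2 kJ/mol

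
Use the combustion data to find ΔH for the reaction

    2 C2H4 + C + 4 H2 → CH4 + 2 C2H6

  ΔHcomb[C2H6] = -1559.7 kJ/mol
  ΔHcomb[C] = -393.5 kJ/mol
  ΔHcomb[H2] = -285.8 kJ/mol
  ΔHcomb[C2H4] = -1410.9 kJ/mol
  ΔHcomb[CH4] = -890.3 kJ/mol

ΔH = -348.8 kJ/mol

With combustion enthalpies, reactants minus products:
= [2·(-1410.9) + 1·(-393.5) + 4·(-285.8)] − [1·(-890.3) + 2·(-1559.7)]
= -348.8 kJ/mol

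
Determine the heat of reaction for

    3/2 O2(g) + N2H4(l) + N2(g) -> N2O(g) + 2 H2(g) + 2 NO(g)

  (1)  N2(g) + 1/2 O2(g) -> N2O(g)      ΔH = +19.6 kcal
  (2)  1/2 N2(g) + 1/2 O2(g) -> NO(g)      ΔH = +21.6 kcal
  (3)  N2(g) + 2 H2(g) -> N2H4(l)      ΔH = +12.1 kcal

ΔH = 50.7 kcal

(1) as written: +19.6 kcal
(2) × 2: (2)·(+21.6) = +43.2 kcal
(3) reversed: -12.1 kcal
ΔH = (1)·(+19.6) + (2)·(+21.6) + (-1)·(+12.1) = 50.7 kcal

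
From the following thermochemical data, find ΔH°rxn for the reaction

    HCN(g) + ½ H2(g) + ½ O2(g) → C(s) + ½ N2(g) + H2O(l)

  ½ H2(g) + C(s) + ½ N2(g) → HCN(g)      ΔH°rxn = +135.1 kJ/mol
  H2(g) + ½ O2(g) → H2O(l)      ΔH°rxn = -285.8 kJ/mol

equation 1 reversed (reverse to put HCN(g) on the reactant side): -135.1 kJ/mol
equation 2 as written (H2O(l) already on the product side): -285.8 kJ/mol
Summing the manipulated equations, ΔH°rxn = (-1)·(+135.1) + (1)·(-285.8) = -420.9 kJ/mol

ΔH°rxn = -420.9 kJ/mol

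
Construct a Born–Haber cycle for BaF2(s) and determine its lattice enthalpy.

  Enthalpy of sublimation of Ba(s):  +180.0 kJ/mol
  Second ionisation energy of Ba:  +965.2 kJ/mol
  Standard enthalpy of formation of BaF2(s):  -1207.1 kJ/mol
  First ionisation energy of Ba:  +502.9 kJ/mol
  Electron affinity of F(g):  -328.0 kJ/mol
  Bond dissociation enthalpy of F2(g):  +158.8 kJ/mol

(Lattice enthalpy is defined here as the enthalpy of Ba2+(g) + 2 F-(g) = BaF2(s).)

ΔHf° = 1·ΔHsub + 1·(ΣIE) + 1·D(F2) + 2·EA + U
-1207.1 = 1·(+180.0) + 1·(+1468.1) + 1·(+158.8) + 2·(-328.0) + U
U = -1207.1 − (+1150.9) = -2358.0 kJ/mol

U = -2358.0 kJ/mol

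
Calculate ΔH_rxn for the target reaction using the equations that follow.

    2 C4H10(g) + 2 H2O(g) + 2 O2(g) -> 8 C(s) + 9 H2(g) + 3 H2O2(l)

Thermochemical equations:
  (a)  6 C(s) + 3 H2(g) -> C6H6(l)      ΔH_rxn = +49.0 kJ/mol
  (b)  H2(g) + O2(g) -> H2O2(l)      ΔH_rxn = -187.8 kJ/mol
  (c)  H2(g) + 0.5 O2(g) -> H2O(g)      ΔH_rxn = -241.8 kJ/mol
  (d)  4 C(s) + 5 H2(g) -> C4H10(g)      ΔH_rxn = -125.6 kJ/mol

ΔH_rxn = 171.4 kJ/mol

(a): not needed (C6H6(l) appears nowhere else).
(b) × 3 (scale by 3 for the 3 H2O2(l)): (3)·(-187.8) = -563.4 kJ/mol
(c) reversed and × 2 (reverse to put H2O(g) on the reactant side; ×2 to match 2 H2O(g) in the target): (-2)·(-241.8) = +483.6 kJ/mol
(d) reversed and × 2 (C4H10(g) must end up as a reactant; ×2 to match 2 C4H10(g) in the target): (-2)·(-125.6) = +251.2 kJ/mol
By Hess's law, ΔH_rxn = (-563.4) + (+483.6) + (+251.2) = 171.4 kJ/mol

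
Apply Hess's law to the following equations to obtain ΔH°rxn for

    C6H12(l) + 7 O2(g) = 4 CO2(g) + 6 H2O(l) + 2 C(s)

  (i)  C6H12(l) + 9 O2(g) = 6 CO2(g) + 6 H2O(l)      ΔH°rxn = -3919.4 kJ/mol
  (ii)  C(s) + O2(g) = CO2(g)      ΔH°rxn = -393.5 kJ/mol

(i) as written: -3919.4 kJ/mol
(ii) reversed and × 2: (-2)·(-393.5) = +787.0 kJ/mol
ΔH°rxn = (1)·(-3919.4) + (-2)·(-393.5) = -3132.4 kJ/mol

ΔH°rxn = -3132.4 kJ/mol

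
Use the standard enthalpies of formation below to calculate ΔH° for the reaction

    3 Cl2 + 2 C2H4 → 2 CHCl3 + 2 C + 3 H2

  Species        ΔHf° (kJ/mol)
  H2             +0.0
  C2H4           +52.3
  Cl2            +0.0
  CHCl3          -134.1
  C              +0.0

Products: 2·(-134.1) + 2·(+0.0) + 3·(+0.0) = -268.2
Reactants: 3·(+0.0) + 2·(+52.3) = +104.6
ΔH° = (-268.2) − (+104.6) = -372.8 kJ/mol

ΔH° = -372.8 kJ/mol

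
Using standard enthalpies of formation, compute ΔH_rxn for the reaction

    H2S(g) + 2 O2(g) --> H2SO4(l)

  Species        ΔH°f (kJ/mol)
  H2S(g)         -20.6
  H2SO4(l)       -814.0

Products: 1·(-814.0) = -814.0
Reactants: 1·(-20.6) + 2·(+0.0) = -20.6
ΔH_rxn = (-814.0) − (-20.6) = -793.4 kJ/mol

ΔH_rxn = -793.4 kJ/mol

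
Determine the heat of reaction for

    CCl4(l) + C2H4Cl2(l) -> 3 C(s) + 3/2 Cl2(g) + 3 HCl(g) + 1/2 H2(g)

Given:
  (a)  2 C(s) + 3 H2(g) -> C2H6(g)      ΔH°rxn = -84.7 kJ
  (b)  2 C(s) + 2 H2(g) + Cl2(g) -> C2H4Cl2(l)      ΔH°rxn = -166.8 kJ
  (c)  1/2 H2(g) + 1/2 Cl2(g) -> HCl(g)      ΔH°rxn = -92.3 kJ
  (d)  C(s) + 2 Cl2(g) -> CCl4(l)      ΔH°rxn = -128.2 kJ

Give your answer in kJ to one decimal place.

(a): not needed (C2H6(g) appears nowhere else).
(b) reversed (C2H4Cl2(l) must end up as a reactant): +166.8 kJ
(c) × 3 (scale by 3 for the 3 HCl(g)): (3)·(-92.3) = -276.9 kJ
(d) reversed (CCl4(l) must end up as a reactant): +128.2 kJ
Since enthalpy is a state function, ΔH°rxn = (-1)·(-166.8) + (3)·(-92.3) + (-1)·(-128.2) = 18.1 kJ

ΔH°rxn = 18.1 kJ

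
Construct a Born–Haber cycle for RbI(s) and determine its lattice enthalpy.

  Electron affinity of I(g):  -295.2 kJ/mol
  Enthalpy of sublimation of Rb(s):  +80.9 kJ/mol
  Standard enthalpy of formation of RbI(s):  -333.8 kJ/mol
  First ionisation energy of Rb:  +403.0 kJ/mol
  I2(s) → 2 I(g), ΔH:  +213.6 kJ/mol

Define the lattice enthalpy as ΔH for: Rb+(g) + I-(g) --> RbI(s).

U = -629.3 kJ/mol

ΔHf° = 1·ΔHsub + 1·(ΣIE) + 1/2·D(I2) + 1·EA + U
-333.8 = 1·(+80.9) + 1·(+403.0) + 1/2·(+213.6) + 1·(-295.2) + U
U = -333.8 − (+295.5) = -629.3 kJ/mol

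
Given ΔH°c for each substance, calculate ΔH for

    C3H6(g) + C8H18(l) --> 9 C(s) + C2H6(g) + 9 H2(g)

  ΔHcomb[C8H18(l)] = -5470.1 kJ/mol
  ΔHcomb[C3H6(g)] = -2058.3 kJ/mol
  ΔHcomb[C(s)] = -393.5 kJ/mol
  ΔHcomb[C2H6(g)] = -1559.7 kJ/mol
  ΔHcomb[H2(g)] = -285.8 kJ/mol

ΔH = 145.0 kJ/mol

Using ΔH = Σ nΔHc°(reactants) − Σ nΔHc°(products):
= [1·(-2058.3) + 1·(-5470.1)] − [9·(-393.5) + 1·(-1559.7) + 9·(-285.8)]
= 145.0 kJ/mol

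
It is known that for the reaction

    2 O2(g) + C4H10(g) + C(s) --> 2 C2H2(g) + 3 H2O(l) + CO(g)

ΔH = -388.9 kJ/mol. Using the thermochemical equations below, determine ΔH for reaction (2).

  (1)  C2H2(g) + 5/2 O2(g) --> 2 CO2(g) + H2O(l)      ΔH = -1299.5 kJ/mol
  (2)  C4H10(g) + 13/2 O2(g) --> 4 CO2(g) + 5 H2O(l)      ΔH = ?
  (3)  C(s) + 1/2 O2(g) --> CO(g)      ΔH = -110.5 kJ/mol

(1) reversed and × 2: (-2)·(-1299.5) = +2599.0 kJ/mol
(2) as written: contributes x
(3) as written: -110.5 kJ/mol
-388.9 = (+2599.0) + (-110.5) + x
x = (-388.9 − (+2488.5)) / (1) = -2877.4 kJ/mol

ΔH = -2877.4 kJ/mol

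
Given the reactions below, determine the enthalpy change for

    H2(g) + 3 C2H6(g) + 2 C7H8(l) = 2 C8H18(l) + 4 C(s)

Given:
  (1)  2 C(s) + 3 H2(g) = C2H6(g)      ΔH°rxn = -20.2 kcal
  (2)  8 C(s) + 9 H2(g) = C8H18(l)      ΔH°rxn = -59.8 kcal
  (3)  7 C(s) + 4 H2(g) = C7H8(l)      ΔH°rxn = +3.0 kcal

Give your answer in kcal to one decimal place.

(1) reversed and × 3 (C2H6(g) must end up as a reactant; scale by 3 for the 3 C2H6(g)): (-3)·(-20.2) = +60.6 kcal
(2) × 2 (×2 to match 2 C8H18(l) in the target): (2)·(-59.8) = -119.6 kcal
(3) reversed and × 2 (reverse to put C7H8(l) on the reactant side; ×2 to match 2 C7H8(l) in the target): (-2)·(+3.0) = -6.0 kcal
ΔH°rxn = (+60.6) + (-119.6) + (-6.0) = -65.0 kcal

ΔH°rxn = -65.0 kcal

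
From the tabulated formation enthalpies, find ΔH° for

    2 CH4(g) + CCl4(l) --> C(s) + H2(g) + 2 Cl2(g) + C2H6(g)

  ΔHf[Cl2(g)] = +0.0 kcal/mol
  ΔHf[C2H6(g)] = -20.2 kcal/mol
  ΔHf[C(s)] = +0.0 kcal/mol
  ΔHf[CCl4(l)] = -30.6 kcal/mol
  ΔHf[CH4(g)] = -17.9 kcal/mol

Products: 1·(+0.0) + 1·(+0.0) + 2·(+0.0) + 1·(-20.2) = -20.2
Reactants: 2·(-17.9) + 1·(-30.6) = -66.4
ΔH° = (-20.2) − (-66.4) = 46.2 kcal/mol

ΔH° = 46.2 kcal/mol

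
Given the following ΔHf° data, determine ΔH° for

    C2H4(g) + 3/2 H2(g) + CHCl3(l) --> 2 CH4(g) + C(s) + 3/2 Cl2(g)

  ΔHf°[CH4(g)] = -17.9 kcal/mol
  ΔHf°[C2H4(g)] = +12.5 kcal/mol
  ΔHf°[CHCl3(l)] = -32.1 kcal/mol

ΔH° = -16.2 kcal/mol

Products: 2·(-17.9) + 1·(+0.0) + 3/2·(+0.0) = -35.8
Reactants: 1·(+12.5) + 3/2·(+0.0) + 1·(-32.1) = -19.6
ΔH° = (-35.8) − (-19.6) = -16.2 kcal/mol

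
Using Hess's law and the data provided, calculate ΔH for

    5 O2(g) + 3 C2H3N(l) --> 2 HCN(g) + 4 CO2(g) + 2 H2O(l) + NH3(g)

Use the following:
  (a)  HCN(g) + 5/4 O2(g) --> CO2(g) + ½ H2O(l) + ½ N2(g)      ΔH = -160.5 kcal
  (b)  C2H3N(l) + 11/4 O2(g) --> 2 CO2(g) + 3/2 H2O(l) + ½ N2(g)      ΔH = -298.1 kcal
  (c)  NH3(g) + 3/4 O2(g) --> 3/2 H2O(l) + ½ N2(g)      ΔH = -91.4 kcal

(a) reversed and × 2: (-2)·(-160.5) = +321.0 kcal
(b) × 3: (3)·(-298.1) = -894.3 kcal
(c) reversed: +91.4 kcal
ΔH = (-2)·(-160.5) + (3)·(-298.1) + (-1)·(-91.4) = -481.9 kcal

ΔH = -481.9 kcal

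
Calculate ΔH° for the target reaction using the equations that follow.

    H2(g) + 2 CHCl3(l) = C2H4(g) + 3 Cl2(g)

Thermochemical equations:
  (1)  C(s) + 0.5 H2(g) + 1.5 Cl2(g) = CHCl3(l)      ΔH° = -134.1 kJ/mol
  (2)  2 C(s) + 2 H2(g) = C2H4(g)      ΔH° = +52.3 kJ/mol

ΔH° = 320.5 kJ/mol

(1) reversed and × 2: (-2)·(-134.1) = +268.2 kJ/mol
(2) as written: +52.3 kJ/mol
By Hess's law, ΔH° = (+268.2) + (+52.3) = 320.5 kJ/mol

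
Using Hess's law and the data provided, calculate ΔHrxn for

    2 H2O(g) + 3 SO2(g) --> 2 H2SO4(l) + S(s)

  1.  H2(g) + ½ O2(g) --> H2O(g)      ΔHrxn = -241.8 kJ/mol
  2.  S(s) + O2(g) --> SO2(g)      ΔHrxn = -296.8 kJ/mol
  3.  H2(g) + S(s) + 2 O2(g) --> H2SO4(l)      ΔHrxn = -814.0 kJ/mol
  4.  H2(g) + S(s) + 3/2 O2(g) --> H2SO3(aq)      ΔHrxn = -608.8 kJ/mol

eq. 1 reversed and × 2 (H2O(g) must end up as a reactant; ×2 to match 2 H2O(g) in the target): (-2)·(-241.8) = +483.6 kJ/mol
eq. 2 reversed and × 3 (SO2(g) must end up as a reactant; scale by 3 for the 3 SO2(g)): (-3)·(-296.8) = +890.4 kJ/mol
eq. 3 × 2 (×2 to match 2 H2SO4(l) in the target): (2)·(-814.0) = -1628.0 kJ/mol
eq. 4: not needed (H2SO3(aq) appears nowhere else).
By Hess's law, ΔHrxn = (+483.6) + (+890.4) + (-1628.0) = -254.0 kJ/mol

ΔHrxn = -254.0 kJ/mol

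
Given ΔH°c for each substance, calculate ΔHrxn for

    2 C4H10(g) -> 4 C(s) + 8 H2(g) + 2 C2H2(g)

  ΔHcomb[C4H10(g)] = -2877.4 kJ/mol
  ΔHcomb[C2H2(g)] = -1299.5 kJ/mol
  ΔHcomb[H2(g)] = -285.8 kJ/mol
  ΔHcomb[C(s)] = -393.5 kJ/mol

Using ΔH = Σ nΔHc°(reactants) − Σ nΔHc°(products):
= [2·(-2877.4)] − [4·(-393.5) + 8·(-285.8) + 2·(-1299.5)]
= 704.6 kJ/mol

ΔHrxn = 704.6 kJ/mol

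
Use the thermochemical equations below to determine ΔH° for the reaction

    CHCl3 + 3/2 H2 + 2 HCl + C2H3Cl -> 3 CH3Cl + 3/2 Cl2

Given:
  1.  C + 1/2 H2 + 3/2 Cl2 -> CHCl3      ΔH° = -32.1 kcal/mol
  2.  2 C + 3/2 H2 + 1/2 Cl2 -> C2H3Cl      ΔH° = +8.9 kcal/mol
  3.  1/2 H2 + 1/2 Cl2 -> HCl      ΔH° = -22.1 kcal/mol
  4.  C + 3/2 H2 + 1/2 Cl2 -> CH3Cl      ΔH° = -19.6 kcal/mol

ΔH° = 8.6 kcal/mol

eq. 1 reversed: +32.1 kcal/mol
eq. 2 reversed: -8.9 kcal/mol
eq. 3 reversed and × 2: (-2)·(-22.1) = +44.2 kcal/mol
eq. 4 × 3: (3)·(-19.6) = -58.8 kcal/mol
ΔH° = (-1)·(-32.1) + (-1)·(+8.9) + (-2)·(-22.1) + (3)·(-19.6) = 8.6 kcal/mol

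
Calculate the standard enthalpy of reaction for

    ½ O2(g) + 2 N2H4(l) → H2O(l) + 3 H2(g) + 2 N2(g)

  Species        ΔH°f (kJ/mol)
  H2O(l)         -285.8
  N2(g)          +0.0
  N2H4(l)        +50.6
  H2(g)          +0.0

ΔH°rxn = -387.0 kJ/mol

ΔH°rxn = Σ nΔHf°(products) − Σ nΔHf°(reactants).
Products: 1·(-285.8) + 3·(+0.0) + 2·(+0.0) = -285.8
Reactants: 1/2·(+0.0) + 2·(+50.6) = +101.2
ΔH°rxn = (-285.8) − (+101.2) = -387.0 kJ/mol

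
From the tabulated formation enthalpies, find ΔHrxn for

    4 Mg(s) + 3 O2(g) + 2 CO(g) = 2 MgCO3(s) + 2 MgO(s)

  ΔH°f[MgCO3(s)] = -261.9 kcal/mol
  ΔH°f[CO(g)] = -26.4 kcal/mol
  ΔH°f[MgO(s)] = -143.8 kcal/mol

ΔHrxn = -758.6 kcal/mol

Products: 2·(-261.9) + 2·(-143.8) = -811.4
Reactants: 4·(+0.0) + 3·(+0.0) + 2·(-26.4) = -52.8
ΔHrxn = (-811.4) − (-52.8) = -758.6 kcal/mol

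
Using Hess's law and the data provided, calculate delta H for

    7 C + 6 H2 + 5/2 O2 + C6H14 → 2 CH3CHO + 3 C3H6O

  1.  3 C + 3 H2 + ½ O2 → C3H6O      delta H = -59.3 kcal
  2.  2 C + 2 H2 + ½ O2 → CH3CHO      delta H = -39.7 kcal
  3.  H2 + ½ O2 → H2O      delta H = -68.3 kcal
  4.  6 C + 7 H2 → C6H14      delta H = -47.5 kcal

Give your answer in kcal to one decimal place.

delta H = -209.8 kcal

eq. 1 × 3 (scale by 3 for the 3 C3H6O): (3)·(-59.3) = -177.9 kcal
eq. 2 × 2 (×2 to match 2 CH3CHO in the target): (2)·(-39.7) = -79.4 kcal
eq. 3: not needed (H2O appears nowhere else).
eq. 4 reversed (C6H14 must end up as a reactant): +47.5 kcal
By Hess's law, delta H = (-177.9) + (-79.4) + (+47.5) = -209.8 kcal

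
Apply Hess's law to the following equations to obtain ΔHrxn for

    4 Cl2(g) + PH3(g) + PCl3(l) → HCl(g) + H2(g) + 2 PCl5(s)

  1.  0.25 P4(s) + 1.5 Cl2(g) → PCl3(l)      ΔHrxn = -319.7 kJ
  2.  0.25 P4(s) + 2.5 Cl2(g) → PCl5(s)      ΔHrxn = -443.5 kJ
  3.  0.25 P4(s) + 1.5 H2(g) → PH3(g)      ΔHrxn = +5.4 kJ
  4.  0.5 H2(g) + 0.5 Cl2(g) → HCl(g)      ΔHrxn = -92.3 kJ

eq. 1 reversed: +319.7 kJ
eq. 2 × 2: (2)·(-443.5) = -887.0 kJ
eq. 3 reversed: -5.4 kJ
eq. 4 as written: -92.3 kJ
Since enthalpy is a state function, ΔHrxn = (-1)·(-319.7) + (2)·(-443.5) + (-1)·(+5.4) + (1)·(-92.3) = -665.0 kJ

ΔHrxn = -665.0 kJ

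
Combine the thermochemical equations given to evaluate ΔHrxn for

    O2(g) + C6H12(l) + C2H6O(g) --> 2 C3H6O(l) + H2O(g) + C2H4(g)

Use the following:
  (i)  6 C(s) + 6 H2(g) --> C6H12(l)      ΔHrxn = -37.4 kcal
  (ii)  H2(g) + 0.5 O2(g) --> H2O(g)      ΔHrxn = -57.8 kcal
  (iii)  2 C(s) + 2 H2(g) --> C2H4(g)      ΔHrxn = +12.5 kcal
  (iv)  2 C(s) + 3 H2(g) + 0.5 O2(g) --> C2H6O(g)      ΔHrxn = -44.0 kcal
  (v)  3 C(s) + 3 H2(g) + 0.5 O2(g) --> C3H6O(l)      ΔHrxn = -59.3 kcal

ΔHrxn = -82.5 kcal

(i) reversed (reverse to put C6H12(l) on the reactant side): +37.4 kcal
(ii) as written (H2O(g) already on the product side): -57.8 kcal
(iii) as written (C2H4(g) already on the product side): +12.5 kcal
(iv) reversed (reverse to put C2H6O(g) on the reactant side): +44.0 kcal
(v) × 2 (×2 to match 2 C3H6O(l) in the target): (2)·(-59.3) = -118.6 kcal
By Hess's law, ΔHrxn = (+37.4) + (-57.8) + (+12.5) + (+44.0) + (-118.6) = -82.5 kcal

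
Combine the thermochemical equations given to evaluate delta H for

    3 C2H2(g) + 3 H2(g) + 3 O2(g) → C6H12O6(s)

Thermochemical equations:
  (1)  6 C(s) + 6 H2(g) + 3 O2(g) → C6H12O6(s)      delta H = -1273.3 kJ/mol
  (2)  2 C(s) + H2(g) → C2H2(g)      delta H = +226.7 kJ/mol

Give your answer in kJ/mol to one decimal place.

delta H = -1953.4 kJ/mol

(1) as written (C6H12O6(s) already on the product side): -1273.3 kJ/mol
(2) reversed and × 3 (reverse to put C2H2(g) on the reactant side; ×3 to match 3 C2H2(g) in the target): (-3)·(+226.7) = -680.1 kJ/mol
delta H = (-1273.3) + (-680.1) = -1953.4 kJ/mol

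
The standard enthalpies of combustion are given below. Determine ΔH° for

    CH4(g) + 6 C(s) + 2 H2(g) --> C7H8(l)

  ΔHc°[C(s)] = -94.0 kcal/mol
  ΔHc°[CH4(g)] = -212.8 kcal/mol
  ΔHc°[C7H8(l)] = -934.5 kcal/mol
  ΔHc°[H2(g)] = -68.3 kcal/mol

Using ΔH = Σ nΔHc°(reactants) − Σ nΔHc°(products):
= [1·(-212.8) + 6·(-94.0) + 2·(-68.3)] − [1·(-934.5)]
= 21.1 kcal/mol

ΔH° = 21.1 kcal/mol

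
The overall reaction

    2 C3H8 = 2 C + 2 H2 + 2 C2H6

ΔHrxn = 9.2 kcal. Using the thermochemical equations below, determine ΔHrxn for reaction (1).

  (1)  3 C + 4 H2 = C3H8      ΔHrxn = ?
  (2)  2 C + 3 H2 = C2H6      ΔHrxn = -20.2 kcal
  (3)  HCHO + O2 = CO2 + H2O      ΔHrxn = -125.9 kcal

(1) reversed and × 2 (reverse to put C3H8 on the reactant side; scale by 2 for the 2 C3H8): contributes −2·x
(2) × 2 (×2 to match 2 C2H6 in the target): (2)·(-20.2) = -40.4 kcal
(3): not needed (O2 appears nowhere else).
+9.2 = (-40.4) − 2·x
x = (+9.2 − (-40.4)) / (-2) = -24.8 kcal

ΔHrxn = -24.8 kcal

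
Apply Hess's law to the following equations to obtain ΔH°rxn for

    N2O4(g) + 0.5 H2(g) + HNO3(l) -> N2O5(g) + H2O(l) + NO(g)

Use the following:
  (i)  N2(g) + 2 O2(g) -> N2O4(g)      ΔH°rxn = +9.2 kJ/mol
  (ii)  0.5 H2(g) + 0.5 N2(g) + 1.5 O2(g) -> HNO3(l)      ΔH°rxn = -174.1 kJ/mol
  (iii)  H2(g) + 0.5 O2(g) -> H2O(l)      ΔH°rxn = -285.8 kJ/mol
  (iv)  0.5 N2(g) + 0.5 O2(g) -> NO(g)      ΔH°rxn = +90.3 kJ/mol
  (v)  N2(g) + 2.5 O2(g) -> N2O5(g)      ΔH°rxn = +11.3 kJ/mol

(i) reversed (N2O4(g) must end up as a reactant): -9.2 kJ/mol
(ii) reversed (reverse to put HNO3(l) on the reactant side): +174.1 kJ/mol
(iii) as written (H2O(l) already on the product side): -285.8 kJ/mol
(iv) as written (NO(g) already on the product side): +90.3 kJ/mol
(v) as written (N2O5(g) already on the product side): +11.3 kJ/mol
ΔH°rxn = (-9.2) + (+174.1) + (-285.8) + (+90.3) + (+11.3) = -19.3 kJ/mol

ΔH°rxn = -19.3 kJ/mol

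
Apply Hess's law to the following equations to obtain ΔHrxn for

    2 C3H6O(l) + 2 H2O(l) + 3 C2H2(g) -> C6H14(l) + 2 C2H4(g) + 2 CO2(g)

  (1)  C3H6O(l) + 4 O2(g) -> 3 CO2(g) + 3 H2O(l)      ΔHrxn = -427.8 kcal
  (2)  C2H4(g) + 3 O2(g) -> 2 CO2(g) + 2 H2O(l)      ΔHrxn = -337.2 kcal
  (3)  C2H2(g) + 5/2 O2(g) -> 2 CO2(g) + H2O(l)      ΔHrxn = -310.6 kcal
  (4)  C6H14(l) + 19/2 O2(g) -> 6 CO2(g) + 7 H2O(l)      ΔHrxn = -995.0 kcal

ΔHrxn = -118.0 kcal

(1) × 2: (2)·(-427.8) = -855.6 kcal
(2) reversed and × 2: (-2)·(-337.2) = +674.4 kcal
(3) × 3: (3)·(-310.6) = -931.8 kcal
(4) reversed: +995.0 kcal
ΔHrxn = (-855.6) + (+674.4) + (-931.8) + (+995.0) = -118.0 kcal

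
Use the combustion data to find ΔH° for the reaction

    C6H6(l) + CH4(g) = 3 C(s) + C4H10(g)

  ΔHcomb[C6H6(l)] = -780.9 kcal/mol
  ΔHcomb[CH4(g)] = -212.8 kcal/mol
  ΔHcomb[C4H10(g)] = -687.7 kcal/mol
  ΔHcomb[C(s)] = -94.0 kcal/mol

Using ΔH = Σ nΔHc°(reactants) − Σ nΔHc°(products):
= [1·(-780.9) + 1·(-212.8)] − [3·(-94.0) + 1·(-687.7)]
= -24.0 kcal/mol

ΔH° = -24.0 kcal/mol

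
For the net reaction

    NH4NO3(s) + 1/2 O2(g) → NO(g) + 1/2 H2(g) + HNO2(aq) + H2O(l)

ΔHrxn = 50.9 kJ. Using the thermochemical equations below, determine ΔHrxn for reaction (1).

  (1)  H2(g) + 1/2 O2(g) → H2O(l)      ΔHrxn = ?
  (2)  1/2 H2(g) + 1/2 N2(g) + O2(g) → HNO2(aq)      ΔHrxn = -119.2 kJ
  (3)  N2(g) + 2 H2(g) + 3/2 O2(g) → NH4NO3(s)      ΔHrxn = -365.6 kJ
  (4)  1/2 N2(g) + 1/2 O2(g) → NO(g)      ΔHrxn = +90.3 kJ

(1) as written (H2O(l) already on the product side): contributes x
(2) as written (HNO2(aq) already on the product side): -119.2 kJ
(3) reversed (reverse to put NH4NO3(s) on the reactant side): +365.6 kJ
(4) as written (NO(g) already on the product side): +90.3 kJ
+50.9 = (-119.2) + (+365.6) + (+90.3) + x
x = (+50.9 − (+336.7)) / (1) = -285.8 kJ

ΔHrxn = -285.8 kJ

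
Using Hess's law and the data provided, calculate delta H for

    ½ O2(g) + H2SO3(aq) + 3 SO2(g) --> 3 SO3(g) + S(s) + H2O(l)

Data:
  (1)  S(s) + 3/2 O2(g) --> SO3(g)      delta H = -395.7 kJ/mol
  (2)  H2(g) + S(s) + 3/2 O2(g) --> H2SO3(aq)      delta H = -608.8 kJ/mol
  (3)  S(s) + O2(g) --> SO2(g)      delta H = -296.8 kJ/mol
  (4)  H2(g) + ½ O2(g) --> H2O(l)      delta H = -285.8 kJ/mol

(1) × 3 (scale by 3 for the 3 SO3(g)): (3)·(-395.7) = -1187.1 kJ/mol
(2) reversed (H2SO3(aq) must end up as a reactant): +608.8 kJ/mol
(3) reversed and × 3 (reverse to put SO2(g) on the reactant side; ×3 to match 3 SO2(g) in the target): (-3)·(-296.8) = +890.4 kJ/mol
(4) as written (H2O(l) already on the product side): -285.8 kJ/mol
Combining the equations, delta H = (3)·(-395.7) + (-1)·(-608.8) + (-3)·(-296.8) + (1)·(-285.8) = 26.3 kJ/mol

delta H = 26.3 kJ/mol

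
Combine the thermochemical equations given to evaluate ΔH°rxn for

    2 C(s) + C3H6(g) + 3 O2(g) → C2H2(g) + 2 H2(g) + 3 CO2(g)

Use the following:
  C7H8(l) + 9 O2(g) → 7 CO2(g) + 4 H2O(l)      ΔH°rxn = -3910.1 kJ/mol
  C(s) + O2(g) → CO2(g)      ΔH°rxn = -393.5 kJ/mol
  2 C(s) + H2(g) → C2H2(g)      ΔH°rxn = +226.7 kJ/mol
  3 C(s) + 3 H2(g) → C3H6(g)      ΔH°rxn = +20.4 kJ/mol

equation 1: not needed (H2O(l) appears nowhere else).
equation 2 × 3: (3)·(-393.5) = -1180.5 kJ/mol
equation 3 as written (C2H2(g) already on the product side): +226.7 kJ/mol
equation 4 reversed (C3H6(g) must end up as a reactant): -20.4 kJ/mol
ΔH°rxn = (-1180.5) + (+226.7) + (-20.4) = -974.2 kJ/mol

ΔH°rxn = -974.2 kJ/mol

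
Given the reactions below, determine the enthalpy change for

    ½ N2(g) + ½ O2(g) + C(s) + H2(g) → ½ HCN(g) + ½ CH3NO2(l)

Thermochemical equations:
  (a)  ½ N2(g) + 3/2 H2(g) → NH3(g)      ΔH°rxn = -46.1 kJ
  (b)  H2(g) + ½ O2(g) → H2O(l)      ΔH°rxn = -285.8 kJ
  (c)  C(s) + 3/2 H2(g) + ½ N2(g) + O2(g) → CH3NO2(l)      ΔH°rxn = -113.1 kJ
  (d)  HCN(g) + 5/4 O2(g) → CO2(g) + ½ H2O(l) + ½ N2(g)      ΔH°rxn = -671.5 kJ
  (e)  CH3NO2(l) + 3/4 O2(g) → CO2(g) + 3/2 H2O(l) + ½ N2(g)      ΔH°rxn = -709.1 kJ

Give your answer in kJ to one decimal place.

ΔH°rxn = 11.0 kJ

(a): not needed (NH3(g) appears nowhere else).
(b) reversed and × 1/2: (-1/2)·(-285.8) = +142.9 kJ
(c) as written (C(s) already on the reactant side): -113.1 kJ
(d) reversed and × 1/2 (reverse to put HCN(g) on the product side; scale by 1/2 for the 1/2 HCN(g)): (-1/2)·(-671.5) = +335.75 kJ
(e) × 1/2: (1/2)·(-709.1) = -354.55 kJ
ΔH°rxn = (+142.9) + (-113.1) + (+335.75) + (-354.55) = 11.0 kJ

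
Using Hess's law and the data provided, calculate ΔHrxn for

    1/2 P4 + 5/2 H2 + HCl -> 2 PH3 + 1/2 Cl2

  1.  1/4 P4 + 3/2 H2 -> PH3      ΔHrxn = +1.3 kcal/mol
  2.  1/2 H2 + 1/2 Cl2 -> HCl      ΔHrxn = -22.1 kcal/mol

ΔHrxn = 24.7 kcal/mol

eq. 1 × 2 (scale by 2 for the 2 PH3): (2)·(+1.3) = +2.6 kcal/mol
eq. 2 reversed (reverse to put HCl on the reactant side): +22.1 kcal/mol
ΔHrxn = (2)·(+1.3) + (-1)·(-22.1) = 24.7 kcal/mol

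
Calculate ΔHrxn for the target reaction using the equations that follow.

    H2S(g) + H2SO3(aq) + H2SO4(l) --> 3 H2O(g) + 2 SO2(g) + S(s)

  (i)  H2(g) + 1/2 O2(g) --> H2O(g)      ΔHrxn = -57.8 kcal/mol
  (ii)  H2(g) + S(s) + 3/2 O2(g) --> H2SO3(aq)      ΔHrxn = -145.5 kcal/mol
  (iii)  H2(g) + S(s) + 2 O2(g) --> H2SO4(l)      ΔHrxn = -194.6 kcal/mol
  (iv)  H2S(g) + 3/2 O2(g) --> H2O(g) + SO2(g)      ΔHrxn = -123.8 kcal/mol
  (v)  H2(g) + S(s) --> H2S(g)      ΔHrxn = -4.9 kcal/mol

(i) as written: -57.8 kcal/mol
(ii) reversed (reverse to put H2SO3(aq) on the reactant side): +145.5 kcal/mol
(iii) reversed (H2SO4(l) must end up as a reactant): +194.6 kcal/mol
(iv) × 2 (scale by 2 for the 2 SO2(g)): (2)·(-123.8) = -247.6 kcal/mol
(v) as written: -4.9 kcal/mol
ΔHrxn = (1)·(-57.8) + (-1)·(-145.5) + (-1)·(-194.6) + (2)·(-123.8) + (1)·(-4.9) = 29.8 kcal/mol

ΔHrxn = 29.8 kcal/mol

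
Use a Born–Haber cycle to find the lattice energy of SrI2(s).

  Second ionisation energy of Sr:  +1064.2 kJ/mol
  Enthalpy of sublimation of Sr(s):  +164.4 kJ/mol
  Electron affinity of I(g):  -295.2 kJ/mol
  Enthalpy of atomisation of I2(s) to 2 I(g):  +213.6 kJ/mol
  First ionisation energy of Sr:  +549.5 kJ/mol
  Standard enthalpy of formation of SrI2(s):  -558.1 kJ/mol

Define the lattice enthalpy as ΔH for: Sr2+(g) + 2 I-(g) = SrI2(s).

ΔHf° = 1·ΔHsub + 1·(ΣIE) + 1·D(I2) + 2·EA + U
-558.1 = 1·(+164.4) + 1·(+1613.7) + 1·(+213.6) + 2·(-295.2) + U
U = -558.1 − (+1401.3) = -1959.4 kJ/mol

U = -1959.4 kJ/mol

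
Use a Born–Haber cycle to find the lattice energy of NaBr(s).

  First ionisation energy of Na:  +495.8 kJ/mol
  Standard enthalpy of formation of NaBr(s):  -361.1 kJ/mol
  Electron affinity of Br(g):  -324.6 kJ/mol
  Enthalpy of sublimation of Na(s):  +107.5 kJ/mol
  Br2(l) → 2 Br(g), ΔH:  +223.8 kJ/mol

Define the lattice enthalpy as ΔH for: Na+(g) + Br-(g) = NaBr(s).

U = -751.7 kJ/mol

ΔHf° = 1·ΔHsub + 1·(ΣIE) + 1/2·D(Br2) + 1·EA + U
-361.1 = 1·(+107.5) + 1·(+495.8) + 1/2·(+223.8) + 1·(-324.6) + U
U = -361.1 − (+390.6) = -751.7 kJ/mol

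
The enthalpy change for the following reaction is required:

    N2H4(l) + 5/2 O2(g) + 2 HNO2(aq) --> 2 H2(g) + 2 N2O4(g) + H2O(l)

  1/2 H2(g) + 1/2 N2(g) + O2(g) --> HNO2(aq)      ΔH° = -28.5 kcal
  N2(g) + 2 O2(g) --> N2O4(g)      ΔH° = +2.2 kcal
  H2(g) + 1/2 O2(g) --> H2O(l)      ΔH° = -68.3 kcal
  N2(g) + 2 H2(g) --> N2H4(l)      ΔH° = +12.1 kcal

ΔH° = -19.0 kcal

equation 1 reversed and × 2 (reverse to put HNO2(aq) on the reactant side; scale by 2 for the 2 HNO2(aq)): (-2)·(-28.5) = +57.0 kcal
equation 2 × 2 (scale by 2 for the 2 N2O4(g)): (2)·(+2.2) = +4.4 kcal
equation 3 as written (H2O(l) already on the product side): -68.3 kcal
equation 4 reversed (N2H4(l) must end up as a reactant): -12.1 kcal
ΔH° = (+57.0) + (+4.4) + (-68.3) + (-12.1) = -19.0 kcal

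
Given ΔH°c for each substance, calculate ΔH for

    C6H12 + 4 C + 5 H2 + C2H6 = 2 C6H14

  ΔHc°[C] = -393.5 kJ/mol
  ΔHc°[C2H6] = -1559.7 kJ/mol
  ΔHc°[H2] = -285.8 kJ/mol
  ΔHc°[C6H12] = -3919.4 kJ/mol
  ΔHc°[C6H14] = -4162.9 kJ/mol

ΔH = -156.3 kJ/mol

With combustion enthalpies, reactants minus products:
= [1·(-3919.4) + 4·(-393.5) + 5·(-285.8) + 1·(-1559.7)] − [2·(-4162.9)]
= -156.3 kJ/mol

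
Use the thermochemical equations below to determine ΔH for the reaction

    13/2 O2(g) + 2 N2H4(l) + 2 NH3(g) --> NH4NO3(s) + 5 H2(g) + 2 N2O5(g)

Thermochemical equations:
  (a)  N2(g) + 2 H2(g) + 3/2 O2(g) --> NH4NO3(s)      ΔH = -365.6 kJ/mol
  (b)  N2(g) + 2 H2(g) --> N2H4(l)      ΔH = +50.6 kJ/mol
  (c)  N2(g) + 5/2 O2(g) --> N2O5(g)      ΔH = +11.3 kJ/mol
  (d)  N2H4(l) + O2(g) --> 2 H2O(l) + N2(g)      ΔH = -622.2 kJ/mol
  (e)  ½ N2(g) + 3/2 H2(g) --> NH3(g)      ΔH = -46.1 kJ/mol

(a) as written: -365.6 kJ/mol
(b) reversed and × 2: (-2)·(+50.6) = -101.2 kJ/mol
(c) × 2: (2)·(+11.3) = +22.6 kJ/mol
(d): not needed.
(e) reversed and × 2: (-2)·(-46.1) = +92.2 kJ/mol
By Hess's law, ΔH = (1)·(-365.6) + (-2)·(+50.6) + (2)·(+11.3) + (-2)·(-46.1) = -352.0 kJ/mol

ΔH = -352.0 kJ/mol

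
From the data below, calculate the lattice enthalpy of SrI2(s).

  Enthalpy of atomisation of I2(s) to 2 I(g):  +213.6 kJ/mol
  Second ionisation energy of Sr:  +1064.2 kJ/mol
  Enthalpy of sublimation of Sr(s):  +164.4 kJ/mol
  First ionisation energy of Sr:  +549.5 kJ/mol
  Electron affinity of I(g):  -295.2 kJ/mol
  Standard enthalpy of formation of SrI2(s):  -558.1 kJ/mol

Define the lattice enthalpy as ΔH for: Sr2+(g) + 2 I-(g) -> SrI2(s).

U = -1959.4 kJ/mol

ΔHf° = 1·ΔHsub + 1·(ΣIE) + 1·D(I2) + 2·EA + U
-558.1 = 1·(+164.4) + 1·(+1613.7) + 1·(+213.6) + 2·(-295.2) + U
U = -558.1 − (+1401.3) = -1959.4 kJ/mol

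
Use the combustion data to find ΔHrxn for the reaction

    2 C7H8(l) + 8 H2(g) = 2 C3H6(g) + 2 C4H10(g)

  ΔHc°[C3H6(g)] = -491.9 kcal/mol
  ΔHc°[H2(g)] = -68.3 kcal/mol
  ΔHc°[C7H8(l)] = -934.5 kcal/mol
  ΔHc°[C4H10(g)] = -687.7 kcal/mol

With combustion enthalpies, reactants minus products:
= [2·(-934.5) + 8·(-68.3)] − [2·(-491.9) + 2·(-687.7)]
= -56.2 kcal/mol

ΔHrxn = -56.2 kcal/mol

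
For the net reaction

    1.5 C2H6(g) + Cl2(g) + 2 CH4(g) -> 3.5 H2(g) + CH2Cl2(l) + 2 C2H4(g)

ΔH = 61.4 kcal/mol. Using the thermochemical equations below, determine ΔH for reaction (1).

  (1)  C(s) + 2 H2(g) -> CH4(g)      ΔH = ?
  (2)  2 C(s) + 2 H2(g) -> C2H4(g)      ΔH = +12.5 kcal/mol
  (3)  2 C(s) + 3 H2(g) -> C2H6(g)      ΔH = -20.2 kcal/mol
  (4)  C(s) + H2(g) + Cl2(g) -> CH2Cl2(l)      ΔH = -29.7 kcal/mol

(1) reversed and × 2: contributes −2·x
(2) × 2: (2)·(+12.5) = +25.0 kcal/mol
(3) reversed and × 3/2: (-3/2)·(-20.2) = +30.3 kcal/mol
(4) as written: -29.7 kcal/mol
+61.4 = (+25.0) + (+30.3) + (-29.7) − 2·x
x = (+61.4 − (+25.6)) / (-2) = -17.9 kcal/mol

ΔH = -17.9 kcal/mol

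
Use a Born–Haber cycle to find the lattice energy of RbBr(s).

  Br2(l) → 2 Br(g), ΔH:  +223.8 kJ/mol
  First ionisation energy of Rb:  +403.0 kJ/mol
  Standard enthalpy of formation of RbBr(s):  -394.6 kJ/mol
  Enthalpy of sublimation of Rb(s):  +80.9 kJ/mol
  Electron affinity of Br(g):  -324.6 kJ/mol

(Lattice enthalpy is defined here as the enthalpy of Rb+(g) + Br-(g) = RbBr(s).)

U = -665.8 kJ/mol

ΔHf° = 1·ΔHsub + 1·(ΣIE) + 1/2·D(Br2) + 1·EA + U
-394.6 = 1·(+80.9) + 1·(+403.0) + 1/2·(+223.8) + 1·(-324.6) + U
U = -394.6 − (+271.2) = -665.8 kJ/mol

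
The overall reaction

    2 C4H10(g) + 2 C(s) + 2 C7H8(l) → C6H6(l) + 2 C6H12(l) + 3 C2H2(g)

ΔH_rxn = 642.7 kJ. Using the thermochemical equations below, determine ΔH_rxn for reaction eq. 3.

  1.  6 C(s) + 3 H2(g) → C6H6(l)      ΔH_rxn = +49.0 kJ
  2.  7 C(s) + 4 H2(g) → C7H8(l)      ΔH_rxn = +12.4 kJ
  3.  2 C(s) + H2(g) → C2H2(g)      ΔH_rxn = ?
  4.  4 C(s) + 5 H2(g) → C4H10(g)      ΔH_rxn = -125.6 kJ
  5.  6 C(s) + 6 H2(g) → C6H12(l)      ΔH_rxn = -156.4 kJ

ΔH_rxn = 226.7 kJ

eq. 1 as written (C6H6(l) already on the product side): +49.0 kJ
eq. 2 reversed and × 2 (C7H8(l) must end up as a reactant; ×2 to match 2 C7H8(l) in the target): (-2)·(+12.4) = -24.8 kJ
eq. 3 × 3 (scale by 3 for the 3 C2H2(g)): contributes 3·x
eq. 4 reversed and × 2 (C4H10(g) must end up as a reactant; ×2 to match 2 C4H10(g) in the target): (-2)·(-125.6) = +251.2 kJ
eq. 5 × 2 (scale by 2 for the 2 C6H12(l)): (2)·(-156.4) = -312.8 kJ
+642.7 = (+49.0) + (-24.8) + (+251.2) + (-312.8) + 3·x
x = (+642.7 − (-37.4)) / (3) = 226.7 kJ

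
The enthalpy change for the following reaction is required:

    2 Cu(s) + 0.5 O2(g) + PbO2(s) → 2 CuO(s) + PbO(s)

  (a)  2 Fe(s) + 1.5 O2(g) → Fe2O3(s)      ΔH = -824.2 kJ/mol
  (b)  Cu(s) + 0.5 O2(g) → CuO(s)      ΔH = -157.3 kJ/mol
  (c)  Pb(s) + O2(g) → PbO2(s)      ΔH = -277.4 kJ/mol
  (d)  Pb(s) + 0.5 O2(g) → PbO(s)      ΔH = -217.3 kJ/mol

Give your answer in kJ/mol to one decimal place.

(a): not needed.
(b) × 2: (2)·(-157.3) = -314.6 kJ/mol
(c) reversed: +277.4 kJ/mol
(d) as written: -217.3 kJ/mol
ΔH = (2)·(-157.3) + (-1)·(-277.4) + (1)·(-217.3) = -254.5 kJ/mol

ΔH = -254.5 kJ/mol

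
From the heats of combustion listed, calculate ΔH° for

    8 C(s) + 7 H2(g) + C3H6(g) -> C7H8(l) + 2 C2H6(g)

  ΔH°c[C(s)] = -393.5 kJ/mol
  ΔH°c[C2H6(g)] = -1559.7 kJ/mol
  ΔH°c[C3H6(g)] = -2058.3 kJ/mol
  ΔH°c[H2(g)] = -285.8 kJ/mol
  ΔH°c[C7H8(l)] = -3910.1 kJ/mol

With combustion enthalpies, reactants minus products:
= [8·(-393.5) + 7·(-285.8) + 1·(-2058.3)] − [1·(-3910.1) + 2·(-1559.7)]
= -177.4 kJ/mol

ΔH° = -177.4 kJ/mol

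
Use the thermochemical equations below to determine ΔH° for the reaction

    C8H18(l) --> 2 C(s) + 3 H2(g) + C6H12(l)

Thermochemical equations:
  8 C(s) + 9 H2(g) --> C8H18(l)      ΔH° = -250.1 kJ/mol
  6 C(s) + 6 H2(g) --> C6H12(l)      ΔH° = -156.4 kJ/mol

equation 1 reversed (reverse to put C8H18(l) on the reactant side): +250.1 kJ/mol
equation 2 as written (C6H12(l) already on the product side): -156.4 kJ/mol
ΔH° = (+250.1) + (-156.4) = 93.7 kJ/mol

ΔH° = 93.7 kJ/mol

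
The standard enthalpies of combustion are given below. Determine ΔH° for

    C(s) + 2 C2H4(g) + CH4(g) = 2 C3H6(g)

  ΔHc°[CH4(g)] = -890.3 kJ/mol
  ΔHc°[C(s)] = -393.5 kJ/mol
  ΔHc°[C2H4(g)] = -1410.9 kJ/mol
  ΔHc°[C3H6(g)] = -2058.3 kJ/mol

ΔH° = 11.0 kJ/mol

Using ΔH = Σ nΔHc°(reactants) − Σ nΔHc°(products):
= [1·(-393.5) + 2·(-1410.9) + 1·(-890.3)] − [2·(-2058.3)]
= 11.0 kJ/mol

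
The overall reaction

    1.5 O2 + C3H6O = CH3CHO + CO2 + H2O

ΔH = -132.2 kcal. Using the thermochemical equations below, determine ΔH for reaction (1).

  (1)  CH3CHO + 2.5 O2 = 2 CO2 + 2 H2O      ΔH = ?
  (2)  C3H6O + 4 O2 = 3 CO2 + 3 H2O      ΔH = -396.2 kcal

(1) reversed: contributes −x
(2) as written: -396.2 kcal
-132.2 = (-396.2) − x
x = (-132.2 − (-396.2)) / (-1) = -264.0 kcal

ΔH = -264.0 kcal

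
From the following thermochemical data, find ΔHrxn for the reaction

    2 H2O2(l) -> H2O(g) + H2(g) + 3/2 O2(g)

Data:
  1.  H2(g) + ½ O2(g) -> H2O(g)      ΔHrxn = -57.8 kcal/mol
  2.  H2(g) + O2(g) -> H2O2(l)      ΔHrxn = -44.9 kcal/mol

ΔHrxn = 32.0 kcal/mol

eq. 1 as written (H2O(g) already on the product side): -57.8 kcal/mol
eq. 2 reversed and × 2 (H2O2(l) must end up as a reactant; scale by 2 for the 2 H2O2(l)): (-2)·(-44.9) = +89.8 kcal/mol
ΔHrxn = (1)·(-57.8) + (-2)·(-44.9) = 32.0 kcal/mol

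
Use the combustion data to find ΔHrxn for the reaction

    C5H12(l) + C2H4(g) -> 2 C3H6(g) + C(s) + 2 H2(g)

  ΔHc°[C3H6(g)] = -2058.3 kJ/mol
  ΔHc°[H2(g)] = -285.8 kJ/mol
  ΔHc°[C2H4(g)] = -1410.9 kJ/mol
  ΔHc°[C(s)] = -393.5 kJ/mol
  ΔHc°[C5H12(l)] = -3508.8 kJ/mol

ΔHrxn = 162.0 kJ/mol

With combustion enthalpies, reactants minus products:
= [1·(-3508.8) + 1·(-1410.9)] − [2·(-2058.3) + 1·(-393.5) + 2·(-285.8)]
= 162.0 kJ/mol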